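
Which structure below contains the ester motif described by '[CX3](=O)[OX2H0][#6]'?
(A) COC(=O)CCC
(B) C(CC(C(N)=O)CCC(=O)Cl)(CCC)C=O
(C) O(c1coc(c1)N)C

[CX3](=O)[OX2H0][#6] describes a carbonyl carbon bonded to an oxygen that is itself bonded to carbon (no H on that O) (an ester).
(A) contains a methyl-ester group (-C(=O)OCH3), which satisfies every atom and bond constraint.
(B) has a primary amide (-C(=O)NH2) but the carbonyl is bonded to N, not to an O-C linkage.
(C) has a methoxy ether (-OCH3) but the ether oxygen is not adjacent to a C=O carbon.
So the answer is (A).

A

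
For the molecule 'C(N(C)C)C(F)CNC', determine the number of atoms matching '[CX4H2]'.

2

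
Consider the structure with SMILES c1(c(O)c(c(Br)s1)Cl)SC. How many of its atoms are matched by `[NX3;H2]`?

0

The query [NX3;H2] means: aliphatic N with 3 total connections, two of them H — an -NH2 nitrogen (amine or amide).
Check the 10 heavy atoms by environment: 1× s (aromatic, H0, X2) → no; 4× c (aromatic, H0, X3) → no; 1× Br (H0, X1) → no; 1× S (H0, X2) → no; 1× C (H3, X4) → no; 1× Cl (H0, X1) → no; 1× O (H1, X2) → no.
No environment satisfies the query, so 0 matching atoms.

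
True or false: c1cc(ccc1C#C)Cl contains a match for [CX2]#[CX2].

True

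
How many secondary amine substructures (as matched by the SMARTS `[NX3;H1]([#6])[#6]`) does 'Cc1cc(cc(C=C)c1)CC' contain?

[NX3;H1]([#6])[#6] is the SMARTS for a secondary amine: a trivalent nitrogen with one H, bonded to two carbons.
No fragment in the molecule satisfies every constraint, giving 0 matches.

0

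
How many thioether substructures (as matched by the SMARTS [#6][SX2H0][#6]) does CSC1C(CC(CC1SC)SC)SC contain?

[#6][SX2H0][#6] is the SMARTS for a thioether: an aliphatic sulfur bridging two carbons with no H on the sulfur.
The molecule carries 4 separate instances of a methylthio ether (-SCH3) meeting every constraint; each maps to a distinct set of atoms, giving 4 matches.

4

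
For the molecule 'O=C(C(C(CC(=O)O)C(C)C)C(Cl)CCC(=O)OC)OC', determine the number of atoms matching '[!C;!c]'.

The query [!C;!c] means: neither aliphatic nor aromatic carbon — same as [!#6].
Check the 21 heavy atoms by environment: 14× C → no; 6× O → match; 1× Cl → match.
Summing the matching environments: 6 + 1 = 7 matching atoms.

7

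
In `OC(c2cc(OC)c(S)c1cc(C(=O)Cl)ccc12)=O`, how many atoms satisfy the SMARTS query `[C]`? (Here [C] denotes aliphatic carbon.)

The query [C] means: uppercase C matches aliphatic (non-aromatic) carbon only.
Check the 19 heavy atoms by environment: 10× c (aromatic) → no; 4× O → no; 3× C → match; 1× Cl → no; 1× S → no.
That gives 3 matching atoms.

3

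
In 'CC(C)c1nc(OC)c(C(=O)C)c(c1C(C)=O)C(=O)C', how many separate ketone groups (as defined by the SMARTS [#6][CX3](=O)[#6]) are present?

[#6][CX3](=O)[#6] is the SMARTS for a ketone: a carbonyl carbon (no H) flanked by two carbons.
The molecule carries 3 separate instances of an acetyl/ketone group (-C(=O)CH3) meeting every constraint; each maps to a distinct set of atoms, giving 3 matches.

3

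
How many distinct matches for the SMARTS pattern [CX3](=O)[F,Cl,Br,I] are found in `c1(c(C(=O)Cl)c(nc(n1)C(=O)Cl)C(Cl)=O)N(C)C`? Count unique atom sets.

3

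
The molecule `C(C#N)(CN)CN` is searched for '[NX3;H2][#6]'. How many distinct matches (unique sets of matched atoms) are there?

[NX3;H2][#6] is the SMARTS for a primary amine: a trivalent nitrogen with two H attached to carbon.
The molecule carries 2 separate instances of a primary amino group (-NH2) meeting every constraint; each maps to a distinct set of atoms, giving 2 matches.

2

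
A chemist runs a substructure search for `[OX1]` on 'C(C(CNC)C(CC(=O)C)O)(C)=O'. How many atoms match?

2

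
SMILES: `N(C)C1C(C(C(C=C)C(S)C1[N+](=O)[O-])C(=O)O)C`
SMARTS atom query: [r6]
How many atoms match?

6

The query [r6] means: r6 matches atoms in a six-membered ring.
Check the 18 heavy atoms by environment: 6× C (in 6-ring) → match; 1× N (charge +1, acyclic) → no; 1× O (charge -1, acyclic) → no; 3× O (acyclic) → no; 5× C (acyclic) → no; 1× N (acyclic) → no; 1× S (acyclic) → no.
That gives 6 matching atoms.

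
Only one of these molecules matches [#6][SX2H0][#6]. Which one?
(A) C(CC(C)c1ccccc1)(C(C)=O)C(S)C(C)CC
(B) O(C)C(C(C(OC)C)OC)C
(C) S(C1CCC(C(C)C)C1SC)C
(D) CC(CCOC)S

C

[#6][SX2H0][#6] describes an aliphatic sulfur bridging two carbons with no H on the sulfur (a thioether).
(A) has a thiol (-SH) but the sulfur has H1, not H0 bridging two carbons.
(B) has a methoxy ether (-OCH3) but the bridging atom is O, not S.
(C) contains a methylthio ether (-SCH3), which satisfies every atom and bond constraint.
(D) has a methoxy ether (-OCH3) but the bridging atom is O, not S.
So the answer is (C).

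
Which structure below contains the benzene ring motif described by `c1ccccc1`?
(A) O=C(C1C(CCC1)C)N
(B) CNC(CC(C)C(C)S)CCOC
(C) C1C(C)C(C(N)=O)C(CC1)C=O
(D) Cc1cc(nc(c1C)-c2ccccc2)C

D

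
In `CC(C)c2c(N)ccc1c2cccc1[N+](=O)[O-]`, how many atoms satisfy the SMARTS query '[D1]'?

5

Check the 17 heavy atoms by environment: 5× c (aromatic, D3) → no; 5× c (aromatic, D2) → no; 1× N (charge +1, D3) → no; 1× O (charge -1, D1) → match; 1× O (D1) → match; 1× C (D3) → no; 2× C (D1) → match; 1× N (D1) → match.
Summing the matching environments: 1 + 1 + 2 + 1 = 5 matching atoms.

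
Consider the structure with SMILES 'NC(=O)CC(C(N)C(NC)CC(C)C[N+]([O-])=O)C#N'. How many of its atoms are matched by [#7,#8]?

8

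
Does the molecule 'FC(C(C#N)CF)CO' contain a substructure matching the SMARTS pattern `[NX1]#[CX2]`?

The pattern [NX1]#[CX2] describes a nitrogen triple-bonded to a two-connected carbon — a nitrile.
The molecule carries a nitrile (-C#N), whose atoms satisfy every constraint of the query, so the pattern matches.

Yes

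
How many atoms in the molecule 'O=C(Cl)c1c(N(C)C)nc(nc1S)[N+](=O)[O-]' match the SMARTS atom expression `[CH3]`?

The query [CH3] means: aliphatic carbon with exactly three hydrogens.
Check the 16 heavy atoms by environment: 2× n (aromatic, H0) → no; 4× c (aromatic, H0) → no; 1× S (H1) → no; 1× N (charge +1, H0) → no; 1× O (charge -1, H0) → no; 2× O (H0) → no; 1× N (H0) → no; 2× C (H3) → match; 1× C (H0) → no; 1× Cl (H0) → no.
That gives 2 matching atoms.

2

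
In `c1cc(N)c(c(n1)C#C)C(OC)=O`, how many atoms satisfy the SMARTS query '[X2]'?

Check the 13 heavy atoms by environment: 1× n (aromatic, X2) → match; 5× c (aromatic, X3) → no; 2× C (X2) → match; 1× N (X3) → no; 1× C (X3) → no; 1× O (X1) → no; 1× O (X2) → match; 1× C (X4) → no.
Summing the matching environments: 1 + 2 + 1 = 4 matching atoms.

4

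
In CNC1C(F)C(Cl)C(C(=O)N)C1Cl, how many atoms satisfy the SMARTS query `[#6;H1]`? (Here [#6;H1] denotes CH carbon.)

5

The query [#6;H1] means: any carbon bearing exactly one hydrogen.
Check the 13 heavy atoms by environment: 5× C (H1) → match; 1× N (H1) → no; 1× C (H3) → no; 1× C (H0) → no; 1× O (H0) → no; 1× N (H2) → no; 2× Cl (H0) → no; 1× F (H0) → no.
That gives 5 matching atoms.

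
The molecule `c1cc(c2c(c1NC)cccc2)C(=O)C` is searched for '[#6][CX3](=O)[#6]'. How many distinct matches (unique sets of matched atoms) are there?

1

[#6][CX3](=O)[#6] is the SMARTS for a ketone: a carbonyl carbon (no H) flanked by two carbons.
Exactly one fragment in the molecule meets all constraints, giving 1 match.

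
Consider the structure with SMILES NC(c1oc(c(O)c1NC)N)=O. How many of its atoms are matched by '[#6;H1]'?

0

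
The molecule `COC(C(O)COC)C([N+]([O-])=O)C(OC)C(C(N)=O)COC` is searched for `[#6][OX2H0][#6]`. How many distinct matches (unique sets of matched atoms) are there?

4

[#6][OX2H0][#6] is the SMARTS for an ether: an aliphatic oxygen bridging two carbons with no H on the oxygen.
The molecule carries 4 separate instances of a methoxy ether (-OCH3) meeting every constraint; each maps to a distinct set of atoms, giving 4 matches.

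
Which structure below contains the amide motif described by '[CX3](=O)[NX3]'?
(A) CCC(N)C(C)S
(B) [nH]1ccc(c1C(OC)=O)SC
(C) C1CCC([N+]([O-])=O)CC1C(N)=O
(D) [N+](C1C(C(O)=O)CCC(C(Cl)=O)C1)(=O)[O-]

C

[CX3](=O)[NX3] describes a carbonyl carbon bonded to a trivalent nitrogen (an amide).
(A) has a primary amino group (-NH2) but the -NH2 is not attached to a carbonyl carbon.
(B) has a methyl-ester group (-C(=O)OCH3) but the carbonyl is bonded to O, not to an NX3 nitrogen.
(C) contains a primary amide (-C(=O)NH2), which satisfies every atom and bond constraint.
(D) has a carboxylic acid group (-C(=O)OH) but the carbonyl is bonded to O, not to an NX3 nitrogen.
So the answer is (C).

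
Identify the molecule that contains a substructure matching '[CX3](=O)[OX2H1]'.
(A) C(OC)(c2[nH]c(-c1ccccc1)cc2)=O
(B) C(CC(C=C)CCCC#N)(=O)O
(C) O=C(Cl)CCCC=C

B

[CX3](=O)[OX2H1] describes an sp2 carbon double-bonded to O and single-bonded to an -OH oxygen (a carboxylic acid).
(A) has a methyl-ester group (-C(=O)OCH3) but the singly-bonded O has no H (OX2H0, not OX2H1).
(B) contains a carboxylic acid group (-C(=O)OH), which satisfies every atom and bond constraint.
(C) has an acyl chloride (-C(=O)Cl) but the carbonyl is bonded to Cl, not to an -OH oxygen.
So the answer is (B).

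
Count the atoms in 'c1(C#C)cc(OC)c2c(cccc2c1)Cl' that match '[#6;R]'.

10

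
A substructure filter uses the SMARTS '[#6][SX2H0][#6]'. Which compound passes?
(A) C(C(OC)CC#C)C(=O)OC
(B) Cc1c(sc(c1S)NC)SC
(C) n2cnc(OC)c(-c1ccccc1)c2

[#6][SX2H0][#6] describes an aliphatic sulfur bridging two carbons with no H on the sulfur (a thioether).
(A) has a methoxy ether (-OCH3) but the bridging atom is O, not S.
(B) contains a methylthio ether (-SCH3), which satisfies every atom and bond constraint.
(C) has a methoxy ether (-OCH3) but the bridging atom is O, not S.
So the answer is (B).

B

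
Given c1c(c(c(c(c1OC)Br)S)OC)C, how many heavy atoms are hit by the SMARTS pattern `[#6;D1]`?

Check the 13 heavy atoms by environment: 5× c (aromatic, D3) → no; 1× c (aromatic, D2) → no; 1× Br (D1) → no; 3× C (D1) → match; 1× S (D1) → no; 2× O (D2) → no.
That gives 3 matching atoms.

3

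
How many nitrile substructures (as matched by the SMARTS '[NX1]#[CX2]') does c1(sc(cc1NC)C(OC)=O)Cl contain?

0

[NX1]#[CX2] is the SMARTS for a nitrile: a nitrogen triple-bonded to a two-connected carbon.
No fragment in the molecule satisfies every constraint, giving 0 matches.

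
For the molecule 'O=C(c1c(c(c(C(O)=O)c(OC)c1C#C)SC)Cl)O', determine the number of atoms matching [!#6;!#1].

Check the 19 heavy atoms by environment: 6× c (aromatic) → no; 5× O → match; 6× C → no; 1× Cl → match; 1× S → match.
Summing the matching environments: 5 + 1 + 1 = 7 matching atoms.

7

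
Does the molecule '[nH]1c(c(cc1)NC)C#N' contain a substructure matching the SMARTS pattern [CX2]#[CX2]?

No

The pattern [CX2]#[CX2] describes a carbon-carbon triple bond — an alkyne.
The closest candidate here is a nitrile (-C#N), but the triple bond is C#N, not C#C. No other fragment satisfies the full query, so there is no match.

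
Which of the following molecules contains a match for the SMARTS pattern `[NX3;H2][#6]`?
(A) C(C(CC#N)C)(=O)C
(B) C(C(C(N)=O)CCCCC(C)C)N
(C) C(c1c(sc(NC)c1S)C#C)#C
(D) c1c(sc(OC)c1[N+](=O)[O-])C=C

B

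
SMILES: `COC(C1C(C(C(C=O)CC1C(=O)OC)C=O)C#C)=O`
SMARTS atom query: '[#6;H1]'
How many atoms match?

The query [#6;H1] means: any carbon bearing exactly one hydrogen.
Check the 20 heavy atoms by environment: 8× C (H1) → match; 1× C (H2) → no; 3× C (H0) → no; 6× O (H0) → no; 2× C (H3) → no.
That gives 8 matching atoms.

8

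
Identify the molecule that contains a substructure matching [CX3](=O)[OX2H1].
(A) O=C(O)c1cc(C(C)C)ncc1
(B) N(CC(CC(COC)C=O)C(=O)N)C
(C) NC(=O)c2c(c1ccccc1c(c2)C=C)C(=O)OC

[CX3](=O)[OX2H1] describes an sp2 carbon double-bonded to O and single-bonded to an -OH oxygen (a carboxylic acid).
(A) contains a carboxylic acid group (-C(=O)OH), which satisfies every atom and bond constraint.
(B) has an aldehyde (-CHO) but there is no singly-bonded oxygen on the carbonyl carbon.
(C) has a primary amide (-C(=O)NH2) but the carbonyl is bonded to N, not to an -OH oxygen.
So the answer is (A).

A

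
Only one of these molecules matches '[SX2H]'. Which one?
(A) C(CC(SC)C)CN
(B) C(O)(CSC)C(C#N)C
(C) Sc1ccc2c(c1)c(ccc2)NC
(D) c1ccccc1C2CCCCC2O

C

[SX2H] describes an aliphatic sulfur with two connections, one being H (a thiol).
(A) has a methylthio ether (-SCH3) but the sulfur has H0 (bonded to two carbons), not H1.
(B) has a hydroxyl group (-OH) but it is an -OH, not an -SH.
(C) contains a thiol (-SH), which satisfies every atom and bond constraint.
(D) has a hydroxyl group (-OH) but it is an -OH, not an -SH.
So the answer is (C).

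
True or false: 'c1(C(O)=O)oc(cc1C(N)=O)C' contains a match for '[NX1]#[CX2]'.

The pattern [NX1]#[CX2] describes a nitrogen triple-bonded to a two-connected carbon — a nitrile.
The closest candidate here is a primary amide (-C(=O)NH2), but the nitrogen is NX3, not NX1. No other fragment satisfies the full query, so there is no match.

False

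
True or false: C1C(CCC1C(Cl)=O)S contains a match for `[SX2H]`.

True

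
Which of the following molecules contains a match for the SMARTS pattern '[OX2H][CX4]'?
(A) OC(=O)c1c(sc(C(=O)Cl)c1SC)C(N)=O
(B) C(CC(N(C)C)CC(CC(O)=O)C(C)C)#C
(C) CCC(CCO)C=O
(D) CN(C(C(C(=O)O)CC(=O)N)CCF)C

C

[OX2H][CX4] describes a hydroxyl oxygen bound to an sp3 (X4) carbon (an aliphatic alcohol).
(A) has a carboxylic acid group (-C(=O)OH) but the -OH is on a CX3 carbonyl carbon, not a CX4 carbon.
(B) has a carboxylic acid group (-C(=O)OH) but the -OH is on a CX3 carbonyl carbon, not a CX4 carbon.
(C) contains a hydroxyl group (-OH), which satisfies every atom and bond constraint.
(D) has a carboxylic acid group (-C(=O)OH) but the -OH is on a CX3 carbonyl carbon, not a CX4 carbon.
So the answer is (C).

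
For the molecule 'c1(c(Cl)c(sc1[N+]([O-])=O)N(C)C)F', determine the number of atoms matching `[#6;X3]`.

4

Check the 13 heavy atoms by environment: 1× s (aromatic, X2) → no; 4× c (aromatic, X3) → match; 1× N (charge +1, X3) → no; 1× O (charge -1, X1) → no; 1× O (X1) → no; 1× N (X3) → no; 2× C (X4) → no; 1× F (X1) → no; 1× Cl (X1) → no.
That gives 4 matching atoms.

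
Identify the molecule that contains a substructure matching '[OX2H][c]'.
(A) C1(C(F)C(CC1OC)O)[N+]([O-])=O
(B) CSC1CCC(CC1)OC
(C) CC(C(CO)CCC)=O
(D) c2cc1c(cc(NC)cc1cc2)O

D

[OX2H][c] describes a hydroxyl oxygen attached to an aromatic carbon (a phenol).
(A) has a hydroxyl group (-OH) but the -OH is on an aliphatic carbon, not an aromatic c.
(B) has a methoxy ether (-OCH3) but the oxygen has H0, not H1.
(C) has a hydroxyl group (-OH) but the -OH is on an aliphatic carbon, not an aromatic c.
(D) contains a hydroxyl group (-OH), which satisfies every atom and bond constraint.
So the answer is (D).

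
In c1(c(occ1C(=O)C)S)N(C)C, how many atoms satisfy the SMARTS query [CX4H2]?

The query [CX4H2] means: sp3 carbon (X4) with exactly two hydrogens.
Check the 12 heavy atoms by environment: 1× o (aromatic, H0, X2) → no; 1× c (aromatic, H1, X3) → no; 3× c (aromatic, H0, X3) → no; 1× N (H0, X3) → no; 3× C (H3, X4) → no; 1× C (H0, X3) → no; 1× O (H0, X1) → no; 1× S (H1, X2) → no.
No environment satisfies the query, so 0 matching atoms.

0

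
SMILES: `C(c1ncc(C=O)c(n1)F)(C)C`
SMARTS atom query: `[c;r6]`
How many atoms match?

Check the 12 heavy atoms by environment: 2× n (aromatic, in 6-ring) → no; 4× c (aromatic, in 6-ring) → match; 4× C (acyclic) → no; 1× F (acyclic) → no; 1× O (acyclic) → no.
That gives 4 matching atoms.

4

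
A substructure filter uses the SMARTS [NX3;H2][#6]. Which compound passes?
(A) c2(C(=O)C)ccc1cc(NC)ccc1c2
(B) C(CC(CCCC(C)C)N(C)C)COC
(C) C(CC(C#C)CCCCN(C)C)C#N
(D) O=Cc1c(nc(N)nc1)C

D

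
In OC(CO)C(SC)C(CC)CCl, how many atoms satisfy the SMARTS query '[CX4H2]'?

Check the 12 heavy atoms by environment: 3× C (H2, X4) → match; 3× C (H1, X4) → no; 2× O (H1, X2) → no; 2× C (H3, X4) → no; 1× S (H0, X2) → no; 1× Cl (H0, X1) → no.
That gives 3 matching atoms.

3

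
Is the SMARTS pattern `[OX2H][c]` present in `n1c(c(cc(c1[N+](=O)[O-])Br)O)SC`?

The pattern [OX2H][c] describes a hydroxyl oxygen attached to an aromatic carbon — a phenol.
The molecule carries a hydroxyl group (-OH), whose atoms satisfy every constraint of the query, so the pattern matches.

Yes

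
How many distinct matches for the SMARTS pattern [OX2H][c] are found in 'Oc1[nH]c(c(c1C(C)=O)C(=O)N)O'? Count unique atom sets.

[OX2H][c] is the SMARTS for a phenol: a hydroxyl oxygen attached to an aromatic carbon.
The molecule carries 2 separate instances of a hydroxyl group (-OH) meeting every constraint; each maps to a distinct set of atoms, giving 2 matches.

2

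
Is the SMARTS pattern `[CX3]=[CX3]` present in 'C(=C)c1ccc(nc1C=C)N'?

The pattern [CX3]=[CX3] describes a non-aromatic C=C double bond between two sp2 carbons — an alkene.
The molecule carries a vinyl group (-CH=CH2), whose atoms satisfy every constraint of the query, so the pattern matches.

Yes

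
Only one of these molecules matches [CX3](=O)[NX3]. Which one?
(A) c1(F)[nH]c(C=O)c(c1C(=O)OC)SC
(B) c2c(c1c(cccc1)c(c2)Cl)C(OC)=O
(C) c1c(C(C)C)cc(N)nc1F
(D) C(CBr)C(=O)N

D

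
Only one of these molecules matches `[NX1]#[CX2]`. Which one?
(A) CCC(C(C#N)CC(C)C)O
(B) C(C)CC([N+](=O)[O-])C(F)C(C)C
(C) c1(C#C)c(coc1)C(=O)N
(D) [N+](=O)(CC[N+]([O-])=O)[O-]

[NX1]#[CX2] describes a nitrogen triple-bonded to a two-connected carbon (a nitrile).
(A) contains a nitrile (-C#N), which satisfies every atom and bond constraint.
(B) has a nitro group (-[N+](=O)[O-]) but there is no C#N triple bond.
(C) has a primary amide (-C(=O)NH2) but the nitrogen is NX3, not NX1.
(D) has a nitro group (-[N+](=O)[O-]) but there is no C#N triple bond.
So the answer is (A).

A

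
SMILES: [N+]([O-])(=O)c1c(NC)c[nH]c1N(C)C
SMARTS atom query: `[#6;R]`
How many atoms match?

The query [#6;R] means: carbon that is part of a ring.
Check the 13 heavy atoms by environment: 1× n (aromatic, in 5-ring) → no; 4× c (aromatic, in 5-ring) → match; 2× N (acyclic) → no; 3× C (acyclic) → no; 1× N (charge +1, acyclic) → no; 1× O (charge -1, acyclic) → no; 1× O (acyclic) → no.
That gives 4 matching atoms.

4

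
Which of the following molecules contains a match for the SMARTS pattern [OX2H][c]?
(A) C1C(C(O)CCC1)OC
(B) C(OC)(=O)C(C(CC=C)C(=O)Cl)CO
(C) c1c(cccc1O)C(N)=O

[OX2H][c] describes a hydroxyl oxygen attached to an aromatic carbon (a phenol).
(A) has a hydroxyl group (-OH) but the -OH is on an aliphatic carbon, not an aromatic c.
(B) has a hydroxyl group (-OH) but the -OH is on an aliphatic carbon, not an aromatic c.
(C) contains a hydroxyl group (-OH), which satisfies every atom and bond constraint.
So the answer is (C).

C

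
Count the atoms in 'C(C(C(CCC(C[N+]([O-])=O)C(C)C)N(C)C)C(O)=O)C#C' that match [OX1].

3

The query [OX1] means: aliphatic oxygen with one total connection — typically a carbonyl =O or an oxide.
Check the 21 heavy atoms by environment: 12× C (X4) → no; 2× C (X2) → no; 1× N (charge +1, X3) → no; 1× O (charge -1, X1) → match; 2× O (X1) → match; 1× N (X3) → no; 1× C (X3) → no; 1× O (X2) → no.
Summing the matching environments: 1 + 2 = 3 matching atoms.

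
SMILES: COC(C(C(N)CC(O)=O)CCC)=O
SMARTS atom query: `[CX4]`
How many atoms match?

Check the 14 heavy atoms by environment: 7× C (X4) → match; 1× N (X3) → no; 2× C (X3) → no; 2× O (X1) → no; 2× O (X2) → no.
That gives 7 matching atoms.

7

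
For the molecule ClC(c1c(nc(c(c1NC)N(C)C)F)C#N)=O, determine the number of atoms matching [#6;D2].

The query [#6;D2] means: any carbon bonded to exactly two heavy atoms.
Check the 17 heavy atoms by environment: 1× n (aromatic, D2) → no; 5× c (aromatic, D3) → no; 1× F (D1) → no; 1× C (D2) → match; 1× N (D1) → no; 1× N (D2) → no; 3× C (D1) → no; 1× N (D3) → no; 1× C (D3) → no; 1× O (D1) → no; 1× Cl (D1) → no.
That gives 1 matching atom.

1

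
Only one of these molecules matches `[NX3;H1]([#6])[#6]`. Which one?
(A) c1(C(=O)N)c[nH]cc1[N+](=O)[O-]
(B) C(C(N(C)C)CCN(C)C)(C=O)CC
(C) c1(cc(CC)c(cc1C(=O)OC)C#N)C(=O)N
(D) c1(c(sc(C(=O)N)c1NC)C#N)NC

D

[NX3;H1]([#6])[#6] describes a trivalent nitrogen with one H, bonded to two carbons (a secondary amine).
(A) has a primary amide (-C(=O)NH2) but the -C(=O)NH2 nitrogen has H2, not H1.
(B) has a dimethylamino group (-N(CH3)2) but the nitrogen has H0, not H1.
(C) has a primary amide (-C(=O)NH2) but the -C(=O)NH2 nitrogen has H2, not H1.
(D) contains an N-methylamino group (-NHCH3), which satisfies every atom and bond constraint.
So the answer is (D).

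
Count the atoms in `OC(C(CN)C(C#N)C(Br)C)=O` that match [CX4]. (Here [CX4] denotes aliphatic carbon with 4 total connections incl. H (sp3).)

5

The query [CX4] means: C with X4: aliphatic carbon with exactly 4 total connections (bonds + H).
Check the 12 heavy atoms by environment: 5× C (X4) → match; 1× C (X2) → no; 1× N (X1) → no; 1× N (X3) → no; 1× Br (X1) → no; 1× C (X3) → no; 1× O (X1) → no; 1× O (X2) → no.
That gives 5 matching atoms.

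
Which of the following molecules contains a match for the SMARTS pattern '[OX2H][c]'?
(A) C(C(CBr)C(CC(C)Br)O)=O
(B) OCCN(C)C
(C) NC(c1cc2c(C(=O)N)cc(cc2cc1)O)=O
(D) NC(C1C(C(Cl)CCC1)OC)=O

C

[OX2H][c] describes a hydroxyl oxygen attached to an aromatic carbon (a phenol).
(A) has a hydroxyl group (-OH) but the -OH is on an aliphatic carbon, not an aromatic c.
(B) has a hydroxyl group (-OH) but the -OH is on an aliphatic carbon, not an aromatic c.
(C) contains a hydroxyl group (-OH), which satisfies every atom and bond constraint.
(D) has a methoxy ether (-OCH3) but the oxygen has H0, not H1.
So the answer is (C).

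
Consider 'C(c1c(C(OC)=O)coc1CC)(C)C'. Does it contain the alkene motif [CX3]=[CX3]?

The pattern [CX3]=[CX3] describes a non-aromatic C=C double bond between two sp2 carbons — an alkene.
The closest candidate here is an ethyl group (-CH2CH3), but its C-C bond is a single bond between CX4 carbons, not CX3=CX3. No other fragment satisfies the full query, so there is no match.

No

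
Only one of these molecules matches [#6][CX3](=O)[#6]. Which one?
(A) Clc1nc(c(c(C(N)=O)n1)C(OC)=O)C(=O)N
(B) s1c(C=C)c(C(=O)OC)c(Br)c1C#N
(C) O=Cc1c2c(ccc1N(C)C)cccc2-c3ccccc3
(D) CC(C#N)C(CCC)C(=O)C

D

[#6][CX3](=O)[#6] describes a carbonyl carbon (no H) flanked by two carbons (a ketone).
(A) has a methyl-ester group (-C(=O)OCH3) but one neighbour of the carbonyl carbon is O, not C.
(B) has a methyl-ester group (-C(=O)OCH3) but one neighbour of the carbonyl carbon is O, not C.
(C) has an aldehyde (-CHO) but the carbonyl carbon has H1, so it is not flanked by two carbons.
(D) contains an acetyl/ketone group (-C(=O)CH3), which satisfies every atom and bond constraint.
So the answer is (D).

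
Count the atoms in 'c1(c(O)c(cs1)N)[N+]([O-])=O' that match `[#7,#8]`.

5

The query [#7,#8] means: nitrogen or oxygen (comma = OR).
Check the 10 heavy atoms by environment: 1× s (aromatic) → no; 4× c (aromatic) → no; 1× N (charge +1) → match; 1× O (charge -1) → match; 2× O → match; 1× N → match.
Summing the matching environments: 1 + 1 + 2 + 1 = 5 matching atoms.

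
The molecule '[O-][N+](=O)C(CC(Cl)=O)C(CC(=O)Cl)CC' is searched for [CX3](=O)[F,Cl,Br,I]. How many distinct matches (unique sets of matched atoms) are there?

2

[CX3](=O)[F,Cl,Br,I] is the SMARTS for an acyl halide: a carbonyl carbon bonded to a halogen.
The molecule carries 2 separate instances of an acyl chloride (-C(=O)Cl) meeting every constraint; each maps to a distinct set of atoms, giving 2 matches.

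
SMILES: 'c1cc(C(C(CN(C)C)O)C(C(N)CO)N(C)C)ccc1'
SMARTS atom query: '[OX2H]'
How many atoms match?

2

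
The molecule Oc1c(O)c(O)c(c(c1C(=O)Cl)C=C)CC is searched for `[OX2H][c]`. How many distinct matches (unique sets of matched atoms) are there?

[OX2H][c] is the SMARTS for a phenol: a hydroxyl oxygen attached to an aromatic carbon.
The molecule carries 3 separate instances of a hydroxyl group (-OH) meeting every constraint; each maps to a distinct set of atoms, giving 3 matches.

3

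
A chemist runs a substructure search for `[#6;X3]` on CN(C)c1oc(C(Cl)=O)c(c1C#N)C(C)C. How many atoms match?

The query [#6;X3] means: any carbon (aromatic or not) with three total connections.
Check the 16 heavy atoms by environment: 1× o (aromatic, X2) → no; 4× c (aromatic, X3) → match; 1× C (X3) → match; 1× O (X1) → no; 1× Cl (X1) → no; 1× N (X3) → no; 5× C (X4) → no; 1× C (X2) → no; 1× N (X1) → no.
Summing the matching environments: 4 + 1 = 5 matching atoms.

5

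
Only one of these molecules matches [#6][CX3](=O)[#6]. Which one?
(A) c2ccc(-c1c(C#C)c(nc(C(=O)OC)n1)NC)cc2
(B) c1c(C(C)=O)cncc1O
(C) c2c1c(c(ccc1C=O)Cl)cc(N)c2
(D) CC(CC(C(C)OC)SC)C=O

[#6][CX3](=O)[#6] describes a carbonyl carbon (no H) flanked by two carbons (a ketone).
(A) has a methyl-ester group (-C(=O)OCH3) but one neighbour of the carbonyl carbon is O, not C.
(B) contains an acetyl/ketone group (-C(=O)CH3), which satisfies every atom and bond constraint.
(C) has an aldehyde (-CHO) but the carbonyl carbon has H1, so it is not flanked by two carbons.
(D) has an aldehyde (-CHO) but the carbonyl carbon has H1, so it is not flanked by two carbons.
So the answer is (B).

B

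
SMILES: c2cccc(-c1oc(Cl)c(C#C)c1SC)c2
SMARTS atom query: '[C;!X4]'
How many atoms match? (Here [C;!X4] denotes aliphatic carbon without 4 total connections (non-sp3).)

2

The query [C;!X4] means: aliphatic carbon that does not have four total connections.
Check the 16 heavy atoms by environment: 1× o (aromatic, X2) → no; 10× c (aromatic, X3) → no; 1× S (X2) → no; 1× C (X4) → no; 1× Cl (X1) → no; 2× C (X2) → match.
That gives 2 matching atoms.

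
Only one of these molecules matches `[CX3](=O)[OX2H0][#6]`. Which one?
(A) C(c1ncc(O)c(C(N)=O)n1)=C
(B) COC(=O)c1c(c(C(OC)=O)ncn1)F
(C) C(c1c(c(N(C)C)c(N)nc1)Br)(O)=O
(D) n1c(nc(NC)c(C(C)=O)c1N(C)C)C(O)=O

[CX3](=O)[OX2H0][#6] describes a carbonyl carbon bonded to an oxygen that is itself bonded to carbon (no H on that O) (an ester).
(A) has a primary amide (-C(=O)NH2) but the carbonyl is bonded to N, not to an O-C linkage.
(B) contains a methyl-ester group (-C(=O)OCH3), which satisfies every atom and bond constraint.
(C) has a carboxylic acid group (-C(=O)OH) but the singly-bonded O carries H (OX2H1, not H0).
(D) has a carboxylic acid group (-C(=O)OH) but the singly-bonded O carries H (OX2H1, not H0).
So the answer is (B).

B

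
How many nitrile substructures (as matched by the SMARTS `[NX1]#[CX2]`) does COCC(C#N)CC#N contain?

2

[NX1]#[CX2] is the SMARTS for a nitrile: a nitrogen triple-bonded to a two-connected carbon.
The molecule carries 2 separate instances of a nitrile (-C#N) meeting every constraint; each maps to a distinct set of atoms, giving 2 matches.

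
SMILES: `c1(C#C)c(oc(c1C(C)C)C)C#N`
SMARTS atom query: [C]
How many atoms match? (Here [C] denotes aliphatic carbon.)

The query [C] means: uppercase C matches aliphatic (non-aromatic) carbon only.
Check the 13 heavy atoms by environment: 1× o (aromatic) → no; 4× c (aromatic) → no; 7× C → match; 1× N → no.
That gives 7 matching atoms.

7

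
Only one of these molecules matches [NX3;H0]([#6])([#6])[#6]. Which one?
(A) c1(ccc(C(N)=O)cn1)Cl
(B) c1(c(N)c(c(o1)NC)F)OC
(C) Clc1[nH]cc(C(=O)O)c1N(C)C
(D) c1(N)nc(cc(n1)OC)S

C

[NX3;H0]([#6])([#6])[#6] describes a trivalent nitrogen with no H, bonded to three carbons (a tertiary amine).
(A) has a primary amide (-C(=O)NH2) but the amide nitrogen has H2 and only one carbon neighbour.
(B) has an N-methylamino group (-NHCH3) but the nitrogen still has one H (H1), not H0.
(C) contains a dimethylamino group (-N(CH3)2), which satisfies every atom and bond constraint.
(D) has a primary amino group (-NH2) but the nitrogen has H2, not H0 with three carbons.
So the answer is (C).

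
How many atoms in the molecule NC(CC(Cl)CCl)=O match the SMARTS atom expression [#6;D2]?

The query [#6;D2] means: any carbon bonded to exactly two heavy atoms.
Check the 8 heavy atoms by environment: 2× C (D2) → match; 2× C (D3) → no; 1× O (D1) → no; 1× N (D1) → no; 2× Cl (D1) → no.
That gives 2 matching atoms.

2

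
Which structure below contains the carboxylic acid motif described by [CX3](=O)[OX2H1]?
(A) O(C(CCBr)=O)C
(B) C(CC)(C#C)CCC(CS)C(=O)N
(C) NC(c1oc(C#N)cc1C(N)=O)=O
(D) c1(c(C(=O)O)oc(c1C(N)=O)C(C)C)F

D

[CX3](=O)[OX2H1] describes an sp2 carbon double-bonded to O and single-bonded to an -OH oxygen (a carboxylic acid).
(A) has a methyl-ester group (-C(=O)OCH3) but the singly-bonded O has no H (OX2H0, not OX2H1).
(B) has a primary amide (-C(=O)NH2) but the carbonyl is bonded to N, not to an -OH oxygen.
(C) has a primary amide (-C(=O)NH2) but the carbonyl is bonded to N, not to an -OH oxygen.
(D) contains a carboxylic acid group (-C(=O)OH), which satisfies every atom and bond constraint.
So the answer is (D).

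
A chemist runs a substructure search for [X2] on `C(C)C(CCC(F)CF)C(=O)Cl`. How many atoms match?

0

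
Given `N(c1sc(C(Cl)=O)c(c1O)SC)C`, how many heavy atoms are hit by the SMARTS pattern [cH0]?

4

The query [cH0] means: aromatic carbon with no attached hydrogen (substituted or ring-fusion).
Check the 13 heavy atoms by environment: 1× s (aromatic, H0) → no; 4× c (aromatic, H0) → match; 1× C (H0) → no; 1× O (H0) → no; 1× Cl (H0) → no; 1× S (H0) → no; 2× C (H3) → no; 1× O (H1) → no; 1× N (H1) → no.
That gives 4 matching atoms.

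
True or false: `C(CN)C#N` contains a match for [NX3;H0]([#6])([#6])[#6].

The pattern [NX3;H0]([#6])([#6])[#6] describes a trivalent nitrogen with no H, bonded to three carbons — a tertiary amine.
The closest candidate here is a primary amino group (-NH2), but the nitrogen has H2, not H0 with three carbons. No other fragment satisfies the full query, so there is no match.

False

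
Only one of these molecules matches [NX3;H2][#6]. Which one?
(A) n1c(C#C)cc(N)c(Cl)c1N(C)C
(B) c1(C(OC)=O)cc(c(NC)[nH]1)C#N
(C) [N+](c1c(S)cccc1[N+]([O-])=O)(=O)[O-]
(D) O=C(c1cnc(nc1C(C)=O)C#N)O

A

[NX3;H2][#6] describes a trivalent nitrogen with two H attached to carbon (a primary amine).
(A) contains a primary amino group (-NH2), which satisfies every atom and bond constraint.
(B) has a nitrile (-C#N) but the nitrogen is NX1 (triple-bonded), not NX3 with two H.
(C) has a nitro group (-[N+](=O)[O-]) but the nitrogen is [N+] with no H, not NX3H2.
(D) has a nitrile (-C#N) but the nitrogen is NX1 (triple-bonded), not NX3 with two H.
So the answer is (A).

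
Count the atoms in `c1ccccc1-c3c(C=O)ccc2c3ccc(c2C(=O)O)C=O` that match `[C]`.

3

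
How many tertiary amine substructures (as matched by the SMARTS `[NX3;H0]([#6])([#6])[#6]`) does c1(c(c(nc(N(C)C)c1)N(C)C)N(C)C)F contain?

[NX3;H0]([#6])([#6])[#6] is the SMARTS for a tertiary amine: a trivalent nitrogen with no H, bonded to three carbons.
The molecule carries 3 separate instances of a dimethylamino group (-N(CH3)2) meeting every constraint; each maps to a distinct set of atoms, giving 3 matches.

3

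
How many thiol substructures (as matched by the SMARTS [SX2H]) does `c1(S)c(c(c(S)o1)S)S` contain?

[SX2H] is the SMARTS for a thiol: an aliphatic sulfur with two connections, one being H.
The molecule carries 4 separate instances of a thiol (-SH) meeting every constraint; each maps to a distinct set of atoms, giving 4 matches.

4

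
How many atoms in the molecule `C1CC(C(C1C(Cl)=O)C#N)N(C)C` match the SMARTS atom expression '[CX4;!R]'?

The query [CX4;!R] means: aliphatic carbon with four total connections, not in a ring.
Check the 13 heavy atoms by environment: 5× C (X4, in 5-ring) → no; 1× N (X3, acyclic) → no; 2× C (X4, acyclic) → match; 1× C (X3, acyclic) → no; 1× O (X1, acyclic) → no; 1× Cl (X1, acyclic) → no; 1× C (X2, acyclic) → no; 1× N (X1, acyclic) → no.
That gives 2 matching atoms.

2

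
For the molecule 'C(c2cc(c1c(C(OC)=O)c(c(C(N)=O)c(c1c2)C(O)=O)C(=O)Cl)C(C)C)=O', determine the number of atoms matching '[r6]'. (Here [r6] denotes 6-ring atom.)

10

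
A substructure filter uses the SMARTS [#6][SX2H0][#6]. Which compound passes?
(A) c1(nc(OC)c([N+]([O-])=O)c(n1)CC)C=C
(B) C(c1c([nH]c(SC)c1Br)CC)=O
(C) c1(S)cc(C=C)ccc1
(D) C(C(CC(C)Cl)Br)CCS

B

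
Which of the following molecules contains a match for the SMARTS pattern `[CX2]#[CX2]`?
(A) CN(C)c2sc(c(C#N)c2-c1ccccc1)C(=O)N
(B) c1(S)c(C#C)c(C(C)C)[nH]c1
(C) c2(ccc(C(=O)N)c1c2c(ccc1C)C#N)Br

[CX2]#[CX2] describes a carbon-carbon triple bond (an alkyne).
(A) has a nitrile (-C#N) but the triple bond is C#N, not C#C.
(B) contains an ethynyl group (-C#CH), which satisfies every atom and bond constraint.
(C) has a nitrile (-C#N) but the triple bond is C#N, not C#C.
So the answer is (B).

B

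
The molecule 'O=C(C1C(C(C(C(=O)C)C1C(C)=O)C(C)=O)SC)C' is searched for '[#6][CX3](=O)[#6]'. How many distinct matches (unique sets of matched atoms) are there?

4

[#6][CX3](=O)[#6] is the SMARTS for a ketone: a carbonyl carbon (no H) flanked by two carbons.
The molecule carries 4 separate instances of an acetyl/ketone group (-C(=O)CH3) meeting every constraint; each maps to a distinct set of atoms, giving 4 matches.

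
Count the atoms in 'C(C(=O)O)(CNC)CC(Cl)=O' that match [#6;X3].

The query [#6;X3] means: any carbon (aromatic or not) with three total connections.
Check the 11 heavy atoms by environment: 4× C (X4) → no; 2× C (X3) → match; 2× O (X1) → no; 1× O (X2) → no; 1× N (X3) → no; 1× Cl (X1) → no.
That gives 2 matching atoms.

2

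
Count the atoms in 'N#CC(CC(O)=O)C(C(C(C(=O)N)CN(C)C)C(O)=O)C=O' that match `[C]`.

The query [C] means: uppercase C matches aliphatic (non-aromatic) carbon only.
Check the 22 heavy atoms by environment: 13× C → match; 3× N → no; 6× O → no.
That gives 13 matching atoms.

13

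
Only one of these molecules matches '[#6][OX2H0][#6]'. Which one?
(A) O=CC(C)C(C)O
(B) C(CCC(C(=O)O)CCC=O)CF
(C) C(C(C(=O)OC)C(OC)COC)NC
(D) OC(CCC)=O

C

[#6][OX2H0][#6] describes an aliphatic oxygen bridging two carbons with no H on the oxygen (an ether).
(A) has a hydroxyl group (-OH) but the oxygen has H1, not H0 bridging two carbons.
(B) has a carboxylic acid group (-C(=O)OH) but the -OH oxygen has H1; the =O is OX1, not OX2.
(C) contains a methoxy ether (-OCH3), which satisfies every atom and bond constraint.
(D) has a carboxylic acid group (-C(=O)OH) but the -OH oxygen has H1; the =O is OX1, not OX2.
So the answer is (C).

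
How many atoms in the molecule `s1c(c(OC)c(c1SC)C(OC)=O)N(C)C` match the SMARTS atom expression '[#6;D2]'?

0

The query [#6;D2] means: any carbon bonded to exactly two heavy atoms.
Check the 16 heavy atoms by environment: 1× s (aromatic, D2) → no; 4× c (aromatic, D3) → no; 2× O (D2) → no; 5× C (D1) → no; 1× S (D2) → no; 1× C (D3) → no; 1× O (D1) → no; 1× N (D3) → no.
No environment satisfies the query, so 0 matching atoms.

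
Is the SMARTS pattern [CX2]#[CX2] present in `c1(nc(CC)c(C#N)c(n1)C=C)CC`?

No

The pattern [CX2]#[CX2] describes a carbon-carbon triple bond — an alkyne.
The closest candidate here is a vinyl group (-CH=CH2), but the C=C is a double bond; both carbons are CX3, not CX2. No other fragment satisfies the full query, so there is no match.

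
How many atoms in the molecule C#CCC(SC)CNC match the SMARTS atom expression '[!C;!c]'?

2

Check the 9 heavy atoms by environment: 7× C → no; 1× S → match; 1× N → match.
Summing the matching environments: 1 + 1 = 2 matching atoms.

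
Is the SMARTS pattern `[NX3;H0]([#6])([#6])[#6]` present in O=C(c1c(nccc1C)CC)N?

No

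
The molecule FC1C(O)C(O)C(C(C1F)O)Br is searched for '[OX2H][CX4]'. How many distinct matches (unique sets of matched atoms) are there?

3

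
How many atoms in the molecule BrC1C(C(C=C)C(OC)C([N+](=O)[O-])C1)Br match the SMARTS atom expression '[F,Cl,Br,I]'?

The query [F,Cl,Br,I] means: comma = OR; matches any of F, Cl, Br, I.
Check the 15 heavy atoms by environment: 9× C → no; 2× Br → match; 1× N (charge +1) → no; 1× O (charge -1) → no; 2× O → no.
That gives 2 matching atoms.

2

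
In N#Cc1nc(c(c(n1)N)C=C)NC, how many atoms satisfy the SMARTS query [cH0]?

4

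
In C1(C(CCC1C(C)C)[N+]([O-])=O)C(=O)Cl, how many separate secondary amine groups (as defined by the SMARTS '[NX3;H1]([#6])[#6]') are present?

[NX3;H1]([#6])[#6] is the SMARTS for a secondary amine: a trivalent nitrogen with one H, bonded to two carbons.
No fragment in the molecule satisfies every constraint, giving 0 matches.

0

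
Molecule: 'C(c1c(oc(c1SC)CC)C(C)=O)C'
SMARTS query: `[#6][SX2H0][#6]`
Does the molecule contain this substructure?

The pattern [#6][SX2H0][#6] describes an aliphatic sulfur bridging two carbons with no H on the sulfur — a thioether.
The molecule carries a methylthio ether (-SCH3), whose atoms satisfy every constraint of the query, so the pattern matches.

Yes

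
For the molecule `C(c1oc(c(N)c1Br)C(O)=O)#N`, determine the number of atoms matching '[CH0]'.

Check the 12 heavy atoms by environment: 1× o (aromatic, H0) → no; 4× c (aromatic, H0) → no; 2× C (H0) → match; 1× O (H0) → no; 1× O (H1) → no; 1× N (H0) → no; 1× N (H2) → no; 1× Br (H0) → no.
That gives 2 matching atoms.

2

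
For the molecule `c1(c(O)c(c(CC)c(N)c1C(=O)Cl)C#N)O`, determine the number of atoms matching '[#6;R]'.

The query [#6;R] means: carbon that is part of a ring.
Check the 16 heavy atoms by environment: 6× c (aromatic, in 6-ring) → match; 4× C (acyclic) → no; 3× O (acyclic) → no; 2× N (acyclic) → no; 1× Cl (acyclic) → no.
That gives 6 matching atoms.

6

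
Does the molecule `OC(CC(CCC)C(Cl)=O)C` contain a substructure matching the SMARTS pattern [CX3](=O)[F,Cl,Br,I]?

Yes

The pattern [CX3](=O)[F,Cl,Br,I] describes a carbonyl carbon bonded to a halogen — an acyl halide.
The molecule carries an acyl chloride (-C(=O)Cl), whose atoms satisfy every constraint of the query, so the pattern matches.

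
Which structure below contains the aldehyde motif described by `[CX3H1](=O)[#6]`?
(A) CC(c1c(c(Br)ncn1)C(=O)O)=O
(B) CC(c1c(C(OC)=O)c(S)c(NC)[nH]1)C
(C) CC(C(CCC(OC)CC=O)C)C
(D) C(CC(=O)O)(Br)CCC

C

[CX3H1](=O)[#6] describes an sp2 carbon with one H, double-bonded to O and single-bonded to carbon (an aldehyde).
(A) has an acetyl/ketone group (-C(=O)CH3) but the carbonyl carbon has H0 (two carbon neighbours), not H1.
(B) has a methyl-ester group (-C(=O)OCH3) but the carbonyl carbon has H0, not H1.
(C) contains an aldehyde (-CHO), which satisfies every atom and bond constraint.
(D) has a carboxylic acid group (-C(=O)OH) but the carbonyl carbon has H0 and is bonded to O, not H1.
So the answer is (C).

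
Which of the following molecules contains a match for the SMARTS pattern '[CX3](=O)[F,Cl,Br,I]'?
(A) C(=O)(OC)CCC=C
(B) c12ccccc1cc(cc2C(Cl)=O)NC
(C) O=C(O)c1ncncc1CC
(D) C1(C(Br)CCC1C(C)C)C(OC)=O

[CX3](=O)[F,Cl,Br,I] describes a carbonyl carbon bonded to a halogen (an acyl halide).
(A) has a methyl-ester group (-C(=O)OCH3) but the carbonyl is bonded to -O-C, not to a halogen.
(B) contains an acyl chloride (-C(=O)Cl), which satisfies every atom and bond constraint.
(C) has a carboxylic acid group (-C(=O)OH) but the carbonyl is bonded to -OH, not to a halogen.
(D) has a methyl-ester group (-C(=O)OCH3) but the carbonyl is bonded to -O-C, not to a halogen.
So the answer is (B).

B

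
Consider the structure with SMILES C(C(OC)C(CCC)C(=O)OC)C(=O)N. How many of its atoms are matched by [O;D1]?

The query [O;D1] means: aliphatic oxygen bonded to exactly one heavy atom.
Check the 15 heavy atoms by environment: 3× C (D1) → no; 3× C (D2) → no; 4× C (D3) → no; 2× O (D1) → match; 1× N (D1) → no; 2× O (D2) → no.
That gives 2 matching atoms.

2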